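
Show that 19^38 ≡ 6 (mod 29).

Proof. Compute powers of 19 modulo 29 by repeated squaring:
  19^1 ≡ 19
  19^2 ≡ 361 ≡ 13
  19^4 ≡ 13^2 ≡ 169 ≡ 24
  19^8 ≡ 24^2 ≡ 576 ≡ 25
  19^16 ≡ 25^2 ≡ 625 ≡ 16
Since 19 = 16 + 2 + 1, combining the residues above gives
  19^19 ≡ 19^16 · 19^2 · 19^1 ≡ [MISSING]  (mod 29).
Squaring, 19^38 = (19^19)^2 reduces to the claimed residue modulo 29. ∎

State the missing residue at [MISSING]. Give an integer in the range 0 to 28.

8

Multiply the listed residues: 16 · 13 · 19 = 208 → 3952.
Reducing modulo 29: 3952 = 136·29 + 8, so 19^19 ≡ 8.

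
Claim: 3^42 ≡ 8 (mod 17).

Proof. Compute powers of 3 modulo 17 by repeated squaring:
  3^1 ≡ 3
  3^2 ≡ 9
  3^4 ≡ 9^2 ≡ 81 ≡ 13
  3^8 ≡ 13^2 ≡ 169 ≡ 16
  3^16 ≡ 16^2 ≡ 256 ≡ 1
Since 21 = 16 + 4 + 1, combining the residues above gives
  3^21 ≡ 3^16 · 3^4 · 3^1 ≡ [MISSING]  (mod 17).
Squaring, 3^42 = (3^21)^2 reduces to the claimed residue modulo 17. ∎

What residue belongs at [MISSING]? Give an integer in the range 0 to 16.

5

Multiply the listed residues: 1 · 13 · 3 = 13 → 39.
Reducing modulo 17: 39 = 2·17 + 5, so 3^21 ≡ 5.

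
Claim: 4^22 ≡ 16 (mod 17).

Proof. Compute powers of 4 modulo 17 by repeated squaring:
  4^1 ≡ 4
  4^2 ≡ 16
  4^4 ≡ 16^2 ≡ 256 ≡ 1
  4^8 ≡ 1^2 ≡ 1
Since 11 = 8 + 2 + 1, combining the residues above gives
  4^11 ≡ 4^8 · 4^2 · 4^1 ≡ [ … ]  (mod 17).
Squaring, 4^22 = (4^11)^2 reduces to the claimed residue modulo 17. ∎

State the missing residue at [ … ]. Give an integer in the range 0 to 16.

4^8 · 4^2 · 4^1 ≡ 1 · 16 · 4 = 64.
64 mod 17 = 13, so 4^11 ≡ 13 (mod 17).

13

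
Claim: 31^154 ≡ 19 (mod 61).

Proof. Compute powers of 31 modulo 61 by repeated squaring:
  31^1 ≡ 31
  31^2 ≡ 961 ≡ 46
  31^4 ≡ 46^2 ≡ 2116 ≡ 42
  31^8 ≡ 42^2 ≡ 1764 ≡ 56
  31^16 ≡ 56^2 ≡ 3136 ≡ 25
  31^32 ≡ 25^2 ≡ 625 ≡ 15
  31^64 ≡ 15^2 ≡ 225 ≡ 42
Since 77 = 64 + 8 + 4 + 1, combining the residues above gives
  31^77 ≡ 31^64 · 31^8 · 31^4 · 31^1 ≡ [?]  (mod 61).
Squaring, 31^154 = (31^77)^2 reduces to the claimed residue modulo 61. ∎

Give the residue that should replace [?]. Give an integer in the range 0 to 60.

43

Multiply the listed residues: 42 · 56 · 42 · 31 = 2352 → 98784 → 3062304.
Reducing modulo 61: 3062304 = 50201·61 + 43, so 31^77 ≡ 43.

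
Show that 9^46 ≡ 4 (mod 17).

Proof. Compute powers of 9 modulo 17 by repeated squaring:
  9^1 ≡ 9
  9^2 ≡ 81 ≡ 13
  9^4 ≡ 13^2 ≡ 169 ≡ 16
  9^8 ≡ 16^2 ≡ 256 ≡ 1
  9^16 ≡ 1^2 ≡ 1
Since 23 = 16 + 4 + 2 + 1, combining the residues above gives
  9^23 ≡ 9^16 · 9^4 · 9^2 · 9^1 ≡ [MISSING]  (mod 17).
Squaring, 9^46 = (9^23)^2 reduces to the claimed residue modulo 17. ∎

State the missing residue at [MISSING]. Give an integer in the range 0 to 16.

9^16 · 9^4 · 9^2 · 9^1 ≡ 1 · 16 · 13 · 9 = 1872.
1872 mod 17 = 2, so 9^23 ≡ 2 (mod 17).

2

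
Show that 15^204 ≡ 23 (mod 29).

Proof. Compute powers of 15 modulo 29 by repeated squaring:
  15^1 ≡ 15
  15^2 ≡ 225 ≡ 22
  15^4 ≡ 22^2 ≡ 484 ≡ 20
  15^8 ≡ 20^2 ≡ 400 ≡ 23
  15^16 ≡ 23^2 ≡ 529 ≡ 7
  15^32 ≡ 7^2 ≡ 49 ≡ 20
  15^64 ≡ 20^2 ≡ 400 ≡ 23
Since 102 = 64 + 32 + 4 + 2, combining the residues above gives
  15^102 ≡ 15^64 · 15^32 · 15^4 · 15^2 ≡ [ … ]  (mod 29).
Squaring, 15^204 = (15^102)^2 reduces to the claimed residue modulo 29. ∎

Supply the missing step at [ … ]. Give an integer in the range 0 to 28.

Multiply the listed residues: 23 · 20 · 20 · 22 = 460 → 9200 → 202400.
Reducing modulo 29: 202400 = 6979·29 + 9, so 15^102 ≡ 9.

9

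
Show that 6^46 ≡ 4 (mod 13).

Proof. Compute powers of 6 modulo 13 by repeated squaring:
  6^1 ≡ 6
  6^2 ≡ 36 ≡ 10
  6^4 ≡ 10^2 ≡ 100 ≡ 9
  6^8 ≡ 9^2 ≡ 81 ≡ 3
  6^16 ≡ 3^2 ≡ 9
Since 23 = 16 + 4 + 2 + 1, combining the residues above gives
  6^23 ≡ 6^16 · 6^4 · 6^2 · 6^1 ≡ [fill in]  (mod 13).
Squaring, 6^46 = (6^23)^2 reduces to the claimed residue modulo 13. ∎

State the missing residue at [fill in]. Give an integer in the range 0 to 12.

11

6^16 · 6^4 · 6^2 · 6^1 ≡ 9 · 9 · 10 · 6 = 4860.
4860 mod 13 = 11, so 6^23 ≡ 11 (mod 13).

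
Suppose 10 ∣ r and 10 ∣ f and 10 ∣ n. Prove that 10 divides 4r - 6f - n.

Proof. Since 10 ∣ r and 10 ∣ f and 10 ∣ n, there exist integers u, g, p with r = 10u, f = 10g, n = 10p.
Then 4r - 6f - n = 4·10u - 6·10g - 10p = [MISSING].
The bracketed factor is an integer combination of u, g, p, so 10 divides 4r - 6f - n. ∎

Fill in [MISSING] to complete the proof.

Each term has a factor of 10: 4·10u - 6·10g - 10p = 10·(-6g - p + 4u).
Since -6g - p + 4u is an integer, 10 ∣ (4r - 6f - n).

10(-6g - p + 4u)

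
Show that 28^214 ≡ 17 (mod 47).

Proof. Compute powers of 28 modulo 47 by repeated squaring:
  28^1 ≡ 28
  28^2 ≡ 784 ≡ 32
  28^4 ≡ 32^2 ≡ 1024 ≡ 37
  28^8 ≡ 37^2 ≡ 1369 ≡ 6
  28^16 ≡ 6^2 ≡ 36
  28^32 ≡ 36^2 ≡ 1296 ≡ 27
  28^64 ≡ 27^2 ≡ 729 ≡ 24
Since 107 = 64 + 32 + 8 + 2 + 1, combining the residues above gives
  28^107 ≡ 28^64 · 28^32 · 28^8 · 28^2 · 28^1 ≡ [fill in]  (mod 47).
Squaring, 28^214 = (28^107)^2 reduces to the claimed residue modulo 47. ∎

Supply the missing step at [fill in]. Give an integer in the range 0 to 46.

8

28^64 · 28^32 · 28^8 · 28^2 · 28^1 ≡ 24 · 27 · 6 · 32 · 28 = 3483648.
3483648 mod 47 = 8, so 28^107 ≡ 8 (mod 47).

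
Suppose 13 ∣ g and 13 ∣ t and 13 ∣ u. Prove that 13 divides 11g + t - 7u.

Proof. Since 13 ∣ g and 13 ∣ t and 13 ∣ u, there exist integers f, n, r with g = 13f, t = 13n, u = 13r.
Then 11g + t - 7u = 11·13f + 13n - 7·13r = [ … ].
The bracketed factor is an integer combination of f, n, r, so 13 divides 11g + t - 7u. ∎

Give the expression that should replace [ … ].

Pull the common 13 out of every term: 11·13f + 13n - 7·13r = 13(11f + n - 7r).
11f + n - 7r is an integer, which exhibits the divisibility.

13(11f + n - 7r)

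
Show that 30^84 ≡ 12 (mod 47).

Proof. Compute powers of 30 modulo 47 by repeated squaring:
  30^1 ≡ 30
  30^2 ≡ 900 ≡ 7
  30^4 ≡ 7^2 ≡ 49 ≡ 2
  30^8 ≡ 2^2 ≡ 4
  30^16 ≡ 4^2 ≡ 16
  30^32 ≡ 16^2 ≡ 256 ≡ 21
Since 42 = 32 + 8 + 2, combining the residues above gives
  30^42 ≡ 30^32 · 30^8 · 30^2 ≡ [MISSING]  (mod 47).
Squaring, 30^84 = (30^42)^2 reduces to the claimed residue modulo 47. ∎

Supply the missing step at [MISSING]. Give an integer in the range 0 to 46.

24

30^32 · 30^8 · 30^2 ≡ 21 · 4 · 7 = 588.
588 mod 47 = 24, so 30^42 ≡ 24 (mod 47).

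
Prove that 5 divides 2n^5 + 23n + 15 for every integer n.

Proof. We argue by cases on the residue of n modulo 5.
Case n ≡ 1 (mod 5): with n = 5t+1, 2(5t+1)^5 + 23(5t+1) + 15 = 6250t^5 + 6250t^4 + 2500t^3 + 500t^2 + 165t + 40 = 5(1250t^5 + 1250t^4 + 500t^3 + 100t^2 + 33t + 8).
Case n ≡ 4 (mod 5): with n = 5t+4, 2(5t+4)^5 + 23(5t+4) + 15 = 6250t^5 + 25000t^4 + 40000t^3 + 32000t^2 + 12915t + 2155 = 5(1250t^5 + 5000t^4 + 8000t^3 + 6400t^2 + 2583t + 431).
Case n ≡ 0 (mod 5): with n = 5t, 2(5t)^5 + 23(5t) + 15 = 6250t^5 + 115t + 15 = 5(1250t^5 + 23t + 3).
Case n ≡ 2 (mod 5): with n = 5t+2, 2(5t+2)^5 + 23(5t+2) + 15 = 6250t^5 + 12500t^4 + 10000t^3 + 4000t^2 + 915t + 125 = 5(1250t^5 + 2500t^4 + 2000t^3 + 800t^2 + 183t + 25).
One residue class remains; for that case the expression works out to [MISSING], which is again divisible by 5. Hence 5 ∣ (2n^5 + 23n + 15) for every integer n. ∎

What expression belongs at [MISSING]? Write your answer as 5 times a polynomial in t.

5(1250t^5 + 3750t^4 + 4500t^3 + 2700t^2 + 833t + 114)

The residues treated are {1, 4, 0, 2}, so the missing case is n ≡ 3 (mod 5); write n = 5t+3.
Then 2(5t+3)^5 + 23(5t+3) + 15 = 6250t^5 + 18750t^4 + 22500t^3 + 13500t^2 + 4165t + 570 = 5(1250t^5 + 3750t^4 + 4500t^3 + 2700t^2 + 833t + 114).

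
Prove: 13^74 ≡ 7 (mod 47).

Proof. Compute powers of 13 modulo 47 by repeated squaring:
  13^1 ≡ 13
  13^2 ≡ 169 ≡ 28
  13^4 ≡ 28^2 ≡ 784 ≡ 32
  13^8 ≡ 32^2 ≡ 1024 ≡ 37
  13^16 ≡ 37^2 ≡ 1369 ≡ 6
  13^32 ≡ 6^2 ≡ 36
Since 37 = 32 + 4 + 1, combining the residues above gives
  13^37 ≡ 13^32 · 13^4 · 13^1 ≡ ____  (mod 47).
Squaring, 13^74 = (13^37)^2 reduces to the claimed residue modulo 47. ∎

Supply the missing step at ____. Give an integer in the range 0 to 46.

Multiply the listed residues: 36 · 32 · 13 = 1152 → 14976.
Reducing modulo 47: 14976 = 318·47 + 30, so 13^37 ≡ 30.

30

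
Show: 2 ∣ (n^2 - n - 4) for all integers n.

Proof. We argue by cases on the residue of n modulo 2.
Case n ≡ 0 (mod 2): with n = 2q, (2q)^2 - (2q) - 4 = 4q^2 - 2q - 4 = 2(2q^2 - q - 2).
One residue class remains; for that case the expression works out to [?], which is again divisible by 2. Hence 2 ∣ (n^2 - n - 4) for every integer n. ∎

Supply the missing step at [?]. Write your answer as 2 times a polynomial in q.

The residues treated are {0}, so the missing case is n ≡ 1 (mod 2); write n = 2q+1.
Then (2q+1)^2 - (2q+1) - 4 = 4q^2 + 2q - 4 = 2(2q^2 + q - 2).

2(2q^2 + q - 2)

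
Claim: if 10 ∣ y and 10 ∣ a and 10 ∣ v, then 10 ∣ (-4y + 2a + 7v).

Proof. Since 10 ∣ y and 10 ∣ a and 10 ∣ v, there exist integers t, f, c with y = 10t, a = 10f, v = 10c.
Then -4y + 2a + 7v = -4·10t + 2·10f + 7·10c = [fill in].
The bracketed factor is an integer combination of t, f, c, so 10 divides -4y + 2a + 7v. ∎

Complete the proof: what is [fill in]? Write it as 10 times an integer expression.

10(7c + 2f - 4t)

Pull the common 10 out of every term: -4·10t + 2·10f + 7·10c = 10(7c + 2f - 4t).
7c + 2f - 4t is an integer, which exhibits the divisibility.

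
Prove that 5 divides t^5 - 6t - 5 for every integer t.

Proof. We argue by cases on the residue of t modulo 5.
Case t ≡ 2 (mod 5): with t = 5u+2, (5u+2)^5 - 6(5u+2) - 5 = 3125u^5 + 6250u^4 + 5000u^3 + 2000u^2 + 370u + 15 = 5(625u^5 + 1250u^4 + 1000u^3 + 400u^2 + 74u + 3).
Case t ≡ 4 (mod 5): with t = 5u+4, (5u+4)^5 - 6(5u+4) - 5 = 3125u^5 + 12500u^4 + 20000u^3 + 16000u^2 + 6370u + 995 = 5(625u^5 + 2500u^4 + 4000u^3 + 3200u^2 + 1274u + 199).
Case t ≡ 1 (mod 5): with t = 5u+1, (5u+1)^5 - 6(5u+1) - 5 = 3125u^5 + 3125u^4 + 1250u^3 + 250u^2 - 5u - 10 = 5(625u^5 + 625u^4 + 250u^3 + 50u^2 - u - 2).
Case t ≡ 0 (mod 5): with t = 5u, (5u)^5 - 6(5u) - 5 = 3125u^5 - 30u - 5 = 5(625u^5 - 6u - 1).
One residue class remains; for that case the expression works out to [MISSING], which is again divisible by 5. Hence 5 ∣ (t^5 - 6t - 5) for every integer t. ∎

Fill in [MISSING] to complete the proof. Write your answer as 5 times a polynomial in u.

5(625u^5 + 1875u^4 + 2250u^3 + 1350u^2 + 399u + 44)

The residues treated are {2, 4, 1, 0}, so the missing case is t ≡ 3 (mod 5); write t = 5u+3.
Then (5u+3)^5 - 6(5u+3) - 5 = 3125u^5 + 9375u^4 + 11250u^3 + 6750u^2 + 1995u + 220 = 5(625u^5 + 1875u^4 + 2250u^3 + 1350u^2 + 399u + 44).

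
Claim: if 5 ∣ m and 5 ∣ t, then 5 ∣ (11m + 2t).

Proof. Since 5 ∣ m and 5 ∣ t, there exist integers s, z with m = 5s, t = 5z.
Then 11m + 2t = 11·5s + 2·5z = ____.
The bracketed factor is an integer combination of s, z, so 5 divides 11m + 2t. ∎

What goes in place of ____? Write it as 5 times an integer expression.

Each term has a factor of 5: 11·5s + 2·5z = 5·(11s + 2z).
Since 11s + 2z is an integer, 5 ∣ (11m + 2t).

5(11s + 2z)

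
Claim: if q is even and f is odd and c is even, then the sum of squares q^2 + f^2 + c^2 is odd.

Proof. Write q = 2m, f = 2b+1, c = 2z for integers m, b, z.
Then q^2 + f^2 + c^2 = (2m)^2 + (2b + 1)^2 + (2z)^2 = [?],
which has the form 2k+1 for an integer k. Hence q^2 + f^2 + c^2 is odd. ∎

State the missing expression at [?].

2(2b^2 + 2b + 2m^2 + 2z^2) + 1

Expanding: (2m)^2 + (2b + 1)^2 + (2z)^2 = 4b^2 + 4b + 4m^2 + 4z^2 + 1.
Every term except the constant is even, so this is 2(2b^2 + 2b + 2m^2 + 2z^2) + 1,
and 2b^2 + 2b + 2m^2 + 2z^2 ∈ ℤ gives the required form.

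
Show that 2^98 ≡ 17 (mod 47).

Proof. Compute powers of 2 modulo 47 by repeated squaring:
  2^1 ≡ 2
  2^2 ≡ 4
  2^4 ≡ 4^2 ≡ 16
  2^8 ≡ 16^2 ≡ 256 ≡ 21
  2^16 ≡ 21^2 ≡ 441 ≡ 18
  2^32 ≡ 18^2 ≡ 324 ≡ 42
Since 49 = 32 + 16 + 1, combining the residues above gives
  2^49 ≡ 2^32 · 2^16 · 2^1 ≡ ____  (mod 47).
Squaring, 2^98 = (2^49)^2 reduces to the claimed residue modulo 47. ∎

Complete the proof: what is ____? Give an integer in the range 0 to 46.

Multiply the listed residues: 42 · 18 · 2 = 756 → 1512.
Reducing modulo 47: 1512 = 32·47 + 8, so 2^49 ≡ 8.

8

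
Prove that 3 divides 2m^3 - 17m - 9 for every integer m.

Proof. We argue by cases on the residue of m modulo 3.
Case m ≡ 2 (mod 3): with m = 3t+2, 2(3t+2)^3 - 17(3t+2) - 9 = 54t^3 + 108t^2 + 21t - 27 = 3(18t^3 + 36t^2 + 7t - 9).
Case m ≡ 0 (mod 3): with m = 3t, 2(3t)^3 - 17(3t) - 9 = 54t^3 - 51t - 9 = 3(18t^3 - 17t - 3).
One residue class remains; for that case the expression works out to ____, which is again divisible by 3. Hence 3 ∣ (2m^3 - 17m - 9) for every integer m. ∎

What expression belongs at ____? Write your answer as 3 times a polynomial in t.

3(18t^3 + 18t^2 - 11t - 8)

Only m ≡ 1 (mod 3) is unaccounted for. Put m = 3t+1:
2(3t+1)^3 - 17(3t+1) - 9 expands to 54t^3 + 54t^2 - 33t - 24,
and factoring out 3 leaves 3(18t^3 + 18t^2 - 11t - 8).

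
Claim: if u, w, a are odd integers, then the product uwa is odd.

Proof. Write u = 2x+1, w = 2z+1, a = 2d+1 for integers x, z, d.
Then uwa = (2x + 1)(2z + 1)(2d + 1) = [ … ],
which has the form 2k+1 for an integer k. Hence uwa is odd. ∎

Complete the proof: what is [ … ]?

(2x + 1)(2z + 1)(2d + 1) = 8dxz + 4dx + 4dz + 2d + 4xz + 2x + 2z + 1
= 2(4dxz + 2dx + 2dz + d + 2xz + x + z) + 1.
Since 4dxz + 2dx + 2dz + d + 2xz + x + z is an integer, the product is of the form 2k+1 for an integer k.

2(4dxz + 2dx + 2dz + d + 2xz + x + z) + 1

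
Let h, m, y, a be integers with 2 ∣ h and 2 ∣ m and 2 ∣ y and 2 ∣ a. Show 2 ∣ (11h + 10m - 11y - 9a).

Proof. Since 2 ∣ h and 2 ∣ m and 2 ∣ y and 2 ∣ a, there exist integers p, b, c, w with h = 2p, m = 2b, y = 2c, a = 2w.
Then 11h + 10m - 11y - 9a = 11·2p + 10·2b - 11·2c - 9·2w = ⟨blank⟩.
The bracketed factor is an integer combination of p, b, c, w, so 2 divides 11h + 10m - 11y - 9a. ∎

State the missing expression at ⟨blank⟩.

2(10b - 11c + 11p - 9w)

Pull the common 2 out of every term: 11·2p + 10·2b - 11·2c - 9·2w = 2(10b - 11c + 11p - 9w).
10b - 11c + 11p - 9w is an integer, which exhibits the divisibility.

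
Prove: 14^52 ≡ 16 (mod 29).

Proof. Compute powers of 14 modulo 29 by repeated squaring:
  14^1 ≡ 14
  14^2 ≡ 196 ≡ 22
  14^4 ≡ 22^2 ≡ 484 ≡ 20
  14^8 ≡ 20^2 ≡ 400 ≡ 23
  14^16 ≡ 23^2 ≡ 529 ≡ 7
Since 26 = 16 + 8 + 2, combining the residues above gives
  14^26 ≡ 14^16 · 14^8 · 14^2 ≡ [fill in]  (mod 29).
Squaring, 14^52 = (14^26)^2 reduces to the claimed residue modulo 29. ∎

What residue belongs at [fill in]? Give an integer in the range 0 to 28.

4

Multiply the listed residues: 7 · 23 · 22 = 161 → 3542.
Reducing modulo 29: 3542 = 122·29 + 4, so 14^26 ≡ 4.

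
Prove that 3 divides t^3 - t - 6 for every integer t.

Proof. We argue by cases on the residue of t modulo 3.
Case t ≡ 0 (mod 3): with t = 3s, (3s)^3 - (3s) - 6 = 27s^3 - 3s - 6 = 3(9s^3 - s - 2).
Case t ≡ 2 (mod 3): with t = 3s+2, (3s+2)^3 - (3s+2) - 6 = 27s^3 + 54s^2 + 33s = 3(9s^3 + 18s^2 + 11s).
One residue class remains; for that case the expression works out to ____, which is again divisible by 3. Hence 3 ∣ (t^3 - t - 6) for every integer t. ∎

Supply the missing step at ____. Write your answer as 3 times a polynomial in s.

3(9s^3 + 9s^2 + 2s - 2)

The residues treated are {0, 2}, so the missing case is t ≡ 1 (mod 3); write t = 3s+1.
Then (3s+1)^3 - (3s+1) - 6 = 27s^3 + 27s^2 + 6s - 6 = 3(9s^3 + 9s^2 + 2s - 2).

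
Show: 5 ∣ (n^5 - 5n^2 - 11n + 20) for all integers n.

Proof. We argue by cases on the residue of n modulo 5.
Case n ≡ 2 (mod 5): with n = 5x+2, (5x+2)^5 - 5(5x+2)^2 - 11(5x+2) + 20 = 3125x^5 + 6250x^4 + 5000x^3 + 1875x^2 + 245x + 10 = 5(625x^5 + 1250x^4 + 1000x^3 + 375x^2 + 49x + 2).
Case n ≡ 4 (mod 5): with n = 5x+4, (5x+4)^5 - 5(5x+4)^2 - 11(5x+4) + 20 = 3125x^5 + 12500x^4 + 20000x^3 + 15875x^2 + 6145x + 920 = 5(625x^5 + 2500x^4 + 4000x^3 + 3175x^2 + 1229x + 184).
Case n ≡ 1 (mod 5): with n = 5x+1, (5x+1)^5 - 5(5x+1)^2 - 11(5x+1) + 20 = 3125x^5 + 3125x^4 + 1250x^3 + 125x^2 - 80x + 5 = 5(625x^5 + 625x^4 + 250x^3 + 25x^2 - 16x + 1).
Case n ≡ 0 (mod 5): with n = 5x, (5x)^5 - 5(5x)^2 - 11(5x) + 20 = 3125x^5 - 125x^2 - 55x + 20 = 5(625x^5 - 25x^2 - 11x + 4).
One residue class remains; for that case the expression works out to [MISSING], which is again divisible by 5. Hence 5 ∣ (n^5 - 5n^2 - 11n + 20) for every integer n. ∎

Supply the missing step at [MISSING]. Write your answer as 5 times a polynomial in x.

5(625x^5 + 1875x^4 + 2250x^3 + 1325x^2 + 364x + 37)

The residues treated are {2, 4, 1, 0}, so the missing case is n ≡ 3 (mod 5); write n = 5x+3.
Then (5x+3)^5 - 5(5x+3)^2 - 11(5x+3) + 20 = 3125x^5 + 9375x^4 + 11250x^3 + 6625x^2 + 1820x + 185 = 5(625x^5 + 1875x^4 + 2250x^3 + 1325x^2 + 364x + 37).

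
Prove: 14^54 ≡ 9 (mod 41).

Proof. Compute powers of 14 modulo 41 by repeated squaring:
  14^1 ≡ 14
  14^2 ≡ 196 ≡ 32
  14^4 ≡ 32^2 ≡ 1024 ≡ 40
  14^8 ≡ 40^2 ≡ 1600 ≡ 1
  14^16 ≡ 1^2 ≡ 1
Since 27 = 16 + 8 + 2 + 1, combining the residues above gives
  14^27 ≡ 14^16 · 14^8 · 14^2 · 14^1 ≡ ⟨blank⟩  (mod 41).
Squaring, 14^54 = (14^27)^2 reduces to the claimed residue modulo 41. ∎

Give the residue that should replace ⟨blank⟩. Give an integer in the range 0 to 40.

14^16 · 14^8 · 14^2 · 14^1 ≡ 1 · 1 · 32 · 14 = 448.
448 mod 41 = 38, so 14^27 ≡ 38 (mod 41).

38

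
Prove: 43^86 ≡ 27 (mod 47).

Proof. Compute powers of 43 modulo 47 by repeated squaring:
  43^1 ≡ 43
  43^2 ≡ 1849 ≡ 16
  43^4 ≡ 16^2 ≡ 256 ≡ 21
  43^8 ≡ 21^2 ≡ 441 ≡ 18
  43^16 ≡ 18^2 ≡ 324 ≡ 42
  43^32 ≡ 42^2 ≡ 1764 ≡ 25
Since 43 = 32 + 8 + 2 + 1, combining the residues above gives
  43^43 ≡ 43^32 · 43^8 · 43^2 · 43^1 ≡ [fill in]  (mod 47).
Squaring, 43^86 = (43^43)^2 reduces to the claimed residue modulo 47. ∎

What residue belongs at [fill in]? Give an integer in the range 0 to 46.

11

Multiply the listed residues: 25 · 18 · 16 · 43 = 450 → 7200 → 309600.
Reducing modulo 47: 309600 = 6587·47 + 11, so 43^43 ≡ 11.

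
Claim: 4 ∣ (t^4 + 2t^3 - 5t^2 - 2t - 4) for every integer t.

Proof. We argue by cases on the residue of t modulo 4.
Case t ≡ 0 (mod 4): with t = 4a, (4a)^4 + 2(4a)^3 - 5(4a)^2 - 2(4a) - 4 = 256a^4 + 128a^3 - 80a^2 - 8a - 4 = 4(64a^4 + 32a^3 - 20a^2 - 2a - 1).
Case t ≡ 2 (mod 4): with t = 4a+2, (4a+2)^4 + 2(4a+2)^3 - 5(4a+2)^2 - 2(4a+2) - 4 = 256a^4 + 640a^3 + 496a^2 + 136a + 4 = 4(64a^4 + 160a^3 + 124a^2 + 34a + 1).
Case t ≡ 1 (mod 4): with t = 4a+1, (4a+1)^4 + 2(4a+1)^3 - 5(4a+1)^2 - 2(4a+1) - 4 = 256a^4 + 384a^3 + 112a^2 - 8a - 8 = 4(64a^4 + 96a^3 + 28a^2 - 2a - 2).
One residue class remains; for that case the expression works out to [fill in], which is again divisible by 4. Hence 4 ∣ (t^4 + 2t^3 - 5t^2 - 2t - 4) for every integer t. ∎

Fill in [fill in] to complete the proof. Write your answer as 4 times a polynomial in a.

Only t ≡ 3 (mod 4) is unaccounted for. Put t = 4a+3:
(4a+3)^4 + 2(4a+3)^3 - 5(4a+3)^2 - 2(4a+3) - 4 expands to 256a^4 + 896a^3 + 1072a^2 + 520a + 80,
and factoring out 4 leaves 4(64a^4 + 224a^3 + 268a^2 + 130a + 20).

4(64a^4 + 224a^3 + 268a^2 + 130a + 20)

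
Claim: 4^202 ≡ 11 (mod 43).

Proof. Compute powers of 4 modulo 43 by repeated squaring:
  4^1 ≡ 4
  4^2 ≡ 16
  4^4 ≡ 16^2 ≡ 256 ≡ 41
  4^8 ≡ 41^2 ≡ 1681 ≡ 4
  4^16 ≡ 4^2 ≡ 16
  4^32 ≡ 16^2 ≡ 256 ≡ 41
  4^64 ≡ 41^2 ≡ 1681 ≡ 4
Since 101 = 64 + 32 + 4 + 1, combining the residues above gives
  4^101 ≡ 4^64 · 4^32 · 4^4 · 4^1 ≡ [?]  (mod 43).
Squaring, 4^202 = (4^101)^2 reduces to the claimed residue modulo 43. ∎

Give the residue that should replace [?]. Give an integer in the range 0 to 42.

Multiply the listed residues: 4 · 41 · 41 · 4 = 164 → 6724 → 26896.
Reducing modulo 43: 26896 = 625·43 + 21, so 4^101 ≡ 21.

21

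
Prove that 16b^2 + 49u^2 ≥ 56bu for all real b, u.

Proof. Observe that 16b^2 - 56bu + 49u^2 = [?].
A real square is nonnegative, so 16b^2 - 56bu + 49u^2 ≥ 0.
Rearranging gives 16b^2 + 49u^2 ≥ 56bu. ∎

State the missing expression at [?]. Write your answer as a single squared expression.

16b^2 - 56bu + 49u^2 is a perfect-square trinomial: the outer terms are (4b)^2 and (7u)^2, and the cross term is -2·4b·7u.
So 16b^2 - 56bu + 49u^2 = (4b - 7u)^2 ≥ 0.

(4b - 7u)^2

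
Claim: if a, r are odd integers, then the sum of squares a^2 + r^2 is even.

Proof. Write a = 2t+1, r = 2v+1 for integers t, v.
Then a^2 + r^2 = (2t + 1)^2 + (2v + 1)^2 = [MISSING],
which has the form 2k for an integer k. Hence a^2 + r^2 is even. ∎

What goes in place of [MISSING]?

2(2t^2 + 2t + 2v^2 + 2v + 1)

Expanding: (2t + 1)^2 + (2v + 1)^2 = 4t^2 + 4t + 4v^2 + 4v + 2.
Every term is even; pulling out the factor of 2 gives 2(2t^2 + 2t + 2v^2 + 2v + 1).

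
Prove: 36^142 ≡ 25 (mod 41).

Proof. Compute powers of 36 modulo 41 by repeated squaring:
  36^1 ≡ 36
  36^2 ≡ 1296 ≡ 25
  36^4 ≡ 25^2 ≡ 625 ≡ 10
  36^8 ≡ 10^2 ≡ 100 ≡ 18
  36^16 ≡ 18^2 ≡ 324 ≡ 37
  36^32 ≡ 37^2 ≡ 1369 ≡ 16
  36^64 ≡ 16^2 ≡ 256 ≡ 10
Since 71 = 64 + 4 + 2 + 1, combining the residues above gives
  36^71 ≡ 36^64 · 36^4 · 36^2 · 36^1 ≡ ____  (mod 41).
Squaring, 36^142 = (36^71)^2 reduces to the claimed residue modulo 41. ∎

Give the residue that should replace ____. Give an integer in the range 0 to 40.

Multiply the listed residues: 10 · 10 · 25 · 36 = 100 → 2500 → 90000.
Reducing modulo 41: 90000 = 2195·41 + 5, so 36^71 ≡ 5.

5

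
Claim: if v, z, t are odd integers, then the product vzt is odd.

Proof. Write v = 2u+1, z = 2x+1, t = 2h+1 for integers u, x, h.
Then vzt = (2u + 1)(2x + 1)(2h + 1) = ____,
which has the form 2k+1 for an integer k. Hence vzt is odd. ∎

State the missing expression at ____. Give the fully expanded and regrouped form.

Expanding: (2u + 1)(2x + 1)(2h + 1) = 8hux + 4hu + 4hx + 2h + 4ux + 2u + 2x + 1.
Every term except the constant is even, so this is 2(4hux + 2hu + 2hx + h + 2ux + u + x) + 1,
and 4hux + 2hu + 2hx + h + 2ux + u + x ∈ ℤ gives the required form.

2(4hux + 2hu + 2hx + h + 2ux + u + x) + 1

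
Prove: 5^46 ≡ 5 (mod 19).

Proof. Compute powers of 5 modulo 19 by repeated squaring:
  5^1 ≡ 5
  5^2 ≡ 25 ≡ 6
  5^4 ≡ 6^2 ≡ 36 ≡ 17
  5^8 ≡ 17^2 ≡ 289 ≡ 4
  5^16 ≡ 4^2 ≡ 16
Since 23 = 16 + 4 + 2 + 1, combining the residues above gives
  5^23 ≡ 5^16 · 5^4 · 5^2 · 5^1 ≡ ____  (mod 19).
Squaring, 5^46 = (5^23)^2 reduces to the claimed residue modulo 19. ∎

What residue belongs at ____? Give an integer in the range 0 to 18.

Multiply the listed residues: 16 · 17 · 6 · 5 = 272 → 1632 → 8160.
Reducing modulo 19: 8160 = 429·19 + 9, so 5^23 ≡ 9.

9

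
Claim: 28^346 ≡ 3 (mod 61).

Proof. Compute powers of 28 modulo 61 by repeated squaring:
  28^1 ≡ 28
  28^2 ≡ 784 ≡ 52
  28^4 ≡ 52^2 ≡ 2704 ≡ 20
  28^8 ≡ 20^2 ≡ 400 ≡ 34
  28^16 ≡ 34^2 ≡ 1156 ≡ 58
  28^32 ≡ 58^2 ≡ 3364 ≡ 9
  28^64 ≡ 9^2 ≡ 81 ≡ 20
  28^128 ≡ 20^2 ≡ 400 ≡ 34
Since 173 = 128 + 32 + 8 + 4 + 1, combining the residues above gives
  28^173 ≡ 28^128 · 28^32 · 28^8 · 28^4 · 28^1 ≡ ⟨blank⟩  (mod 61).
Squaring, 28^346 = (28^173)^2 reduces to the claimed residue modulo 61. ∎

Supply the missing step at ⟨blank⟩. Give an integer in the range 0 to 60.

28^128 · 28^32 · 28^8 · 28^4 · 28^1 ≡ 34 · 9 · 34 · 20 · 28 = 5826240.
5826240 mod 61 = 8, so 28^173 ≡ 8 (mod 61).

8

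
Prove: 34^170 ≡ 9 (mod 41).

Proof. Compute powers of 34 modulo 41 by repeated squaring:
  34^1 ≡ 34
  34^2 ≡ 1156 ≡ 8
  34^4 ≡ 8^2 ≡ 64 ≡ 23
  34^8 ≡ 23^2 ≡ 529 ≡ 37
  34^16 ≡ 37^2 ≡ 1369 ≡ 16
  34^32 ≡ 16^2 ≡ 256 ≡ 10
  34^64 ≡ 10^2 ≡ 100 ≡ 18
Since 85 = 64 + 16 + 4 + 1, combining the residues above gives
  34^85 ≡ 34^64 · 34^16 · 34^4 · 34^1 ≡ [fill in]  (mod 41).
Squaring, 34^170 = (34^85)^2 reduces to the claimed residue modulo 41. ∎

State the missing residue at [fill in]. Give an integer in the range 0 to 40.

Multiply the listed residues: 18 · 16 · 23 · 34 = 288 → 6624 → 225216.
Reducing modulo 41: 225216 = 5493·41 + 3, so 34^85 ≡ 3.

3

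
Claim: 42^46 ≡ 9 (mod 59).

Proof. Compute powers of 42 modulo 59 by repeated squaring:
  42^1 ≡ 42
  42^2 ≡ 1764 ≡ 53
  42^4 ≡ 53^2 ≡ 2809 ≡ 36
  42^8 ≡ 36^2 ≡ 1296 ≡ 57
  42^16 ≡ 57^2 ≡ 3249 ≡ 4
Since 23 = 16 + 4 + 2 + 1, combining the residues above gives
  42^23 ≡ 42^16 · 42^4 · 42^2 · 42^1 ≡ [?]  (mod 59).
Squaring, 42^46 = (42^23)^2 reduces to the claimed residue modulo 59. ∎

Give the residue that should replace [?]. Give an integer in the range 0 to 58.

56

42^16 · 42^4 · 42^2 · 42^1 ≡ 4 · 36 · 53 · 42 = 320544.
320544 mod 59 = 56, so 42^23 ≡ 56 (mod 59).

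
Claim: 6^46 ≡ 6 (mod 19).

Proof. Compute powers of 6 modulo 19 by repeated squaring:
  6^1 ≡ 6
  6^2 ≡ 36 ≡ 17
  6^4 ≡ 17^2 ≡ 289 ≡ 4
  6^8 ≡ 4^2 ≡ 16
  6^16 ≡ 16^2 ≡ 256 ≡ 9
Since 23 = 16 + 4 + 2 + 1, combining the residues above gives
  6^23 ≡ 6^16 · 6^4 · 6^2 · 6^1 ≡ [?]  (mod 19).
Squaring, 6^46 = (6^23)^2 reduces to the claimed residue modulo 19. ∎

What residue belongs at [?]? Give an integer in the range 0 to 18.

5

6^16 · 6^4 · 6^2 · 6^1 ≡ 9 · 4 · 17 · 6 = 3672.
3672 mod 19 = 5, so 6^23 ≡ 5 (mod 19).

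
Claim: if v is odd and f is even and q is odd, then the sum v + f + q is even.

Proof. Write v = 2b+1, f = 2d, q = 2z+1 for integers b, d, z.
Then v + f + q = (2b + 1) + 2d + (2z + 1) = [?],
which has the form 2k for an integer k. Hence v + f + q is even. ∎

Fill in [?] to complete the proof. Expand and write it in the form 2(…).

2(b + d + z + 1)

(2b + 1) + 2d + (2z + 1) = 2b + 2d + 2z + 2
= 2(b + d + z + 1).
Since b + d + z + 1 is an integer, the sum is of the form 2k for an integer k.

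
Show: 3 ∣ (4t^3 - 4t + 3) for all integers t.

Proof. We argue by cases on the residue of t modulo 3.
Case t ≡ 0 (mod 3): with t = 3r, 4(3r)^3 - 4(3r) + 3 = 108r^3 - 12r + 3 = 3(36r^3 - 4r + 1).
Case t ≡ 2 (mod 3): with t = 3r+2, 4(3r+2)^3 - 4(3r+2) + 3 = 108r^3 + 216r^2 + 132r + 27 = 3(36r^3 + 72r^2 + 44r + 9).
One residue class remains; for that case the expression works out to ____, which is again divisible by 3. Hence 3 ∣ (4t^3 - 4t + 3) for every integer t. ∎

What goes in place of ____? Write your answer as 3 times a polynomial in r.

The residues treated are {0, 2}, so the missing case is t ≡ 1 (mod 3); write t = 3r+1.
Then 4(3r+1)^3 - 4(3r+1) + 3 = 108r^3 + 108r^2 + 24r + 3 = 3(36r^3 + 36r^2 + 8r + 1).

3(36r^3 + 36r^2 + 8r + 1)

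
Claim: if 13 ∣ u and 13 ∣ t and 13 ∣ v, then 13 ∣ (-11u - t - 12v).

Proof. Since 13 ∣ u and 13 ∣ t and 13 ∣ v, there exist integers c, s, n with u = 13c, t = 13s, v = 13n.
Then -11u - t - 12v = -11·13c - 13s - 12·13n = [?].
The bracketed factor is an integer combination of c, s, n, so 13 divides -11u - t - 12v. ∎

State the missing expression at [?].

13(-11c - 12n - s)

Each term has a factor of 13: -11·13c - 13s - 12·13n = 13·(-11c - 12n - s).
Since -11c - 12n - s is an integer, 13 ∣ (-11u - t - 12v).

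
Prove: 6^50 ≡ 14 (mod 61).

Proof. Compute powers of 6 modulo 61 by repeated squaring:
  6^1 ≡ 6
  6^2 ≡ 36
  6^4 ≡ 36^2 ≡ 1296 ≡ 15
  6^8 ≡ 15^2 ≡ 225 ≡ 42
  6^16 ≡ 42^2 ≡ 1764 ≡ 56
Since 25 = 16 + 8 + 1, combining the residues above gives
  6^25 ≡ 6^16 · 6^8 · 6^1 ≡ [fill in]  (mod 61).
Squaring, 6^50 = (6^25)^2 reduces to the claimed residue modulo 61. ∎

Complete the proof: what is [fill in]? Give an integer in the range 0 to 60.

21

6^16 · 6^8 · 6^1 ≡ 56 · 42 · 6 = 14112.
14112 mod 61 = 21, so 6^25 ≡ 21 (mod 61).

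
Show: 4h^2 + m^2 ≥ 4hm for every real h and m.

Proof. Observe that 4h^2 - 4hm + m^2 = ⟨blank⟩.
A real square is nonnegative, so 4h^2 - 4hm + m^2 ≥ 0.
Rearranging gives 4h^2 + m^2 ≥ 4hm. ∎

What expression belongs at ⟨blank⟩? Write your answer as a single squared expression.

4h^2 - 4hm + m^2 is a perfect-square trinomial: the outer terms are (2h)^2 and (m)^2, and the cross term is -2·2h·m.
So 4h^2 - 4hm + m^2 = (2h - m)^2 ≥ 0.

(2h - m)^2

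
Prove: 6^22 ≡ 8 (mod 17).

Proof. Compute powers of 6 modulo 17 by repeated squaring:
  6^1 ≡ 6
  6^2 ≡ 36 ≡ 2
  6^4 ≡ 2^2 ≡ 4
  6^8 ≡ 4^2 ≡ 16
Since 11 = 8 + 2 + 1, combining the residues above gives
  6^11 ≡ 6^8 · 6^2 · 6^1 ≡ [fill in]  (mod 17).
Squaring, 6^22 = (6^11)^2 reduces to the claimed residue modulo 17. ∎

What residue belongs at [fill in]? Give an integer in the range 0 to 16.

5

Multiply the listed residues: 16 · 2 · 6 = 32 → 192.
Reducing modulo 17: 192 = 11·17 + 5, so 6^11 ≡ 5.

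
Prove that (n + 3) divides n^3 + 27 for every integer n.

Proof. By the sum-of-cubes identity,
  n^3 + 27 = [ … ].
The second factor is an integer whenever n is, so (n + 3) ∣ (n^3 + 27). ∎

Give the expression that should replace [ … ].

(n + 3)(n^2 - 3n + 9)

a^3 + b^3 = (a + b)(a^2 - ab + b^2). With a = n, b = 3:
n^3 + 27 = (n + 3)(n^2 - 3n + 9).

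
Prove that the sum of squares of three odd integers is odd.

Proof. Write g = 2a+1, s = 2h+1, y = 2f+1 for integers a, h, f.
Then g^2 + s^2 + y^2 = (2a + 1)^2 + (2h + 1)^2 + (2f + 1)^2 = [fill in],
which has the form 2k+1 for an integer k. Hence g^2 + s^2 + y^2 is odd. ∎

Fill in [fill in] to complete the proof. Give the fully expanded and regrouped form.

2(2a^2 + 2a + 2f^2 + 2f + 2h^2 + 2h + 1) + 1

Expanding: (2a + 1)^2 + (2h + 1)^2 + (2f + 1)^2 = 4a^2 + 4a + 4f^2 + 4f + 4h^2 + 4h + 3.
Every term except the constant is even, so this is 2(2a^2 + 2a + 2f^2 + 2f + 2h^2 + 2h + 1) + 1,
and 2a^2 + 2a + 2f^2 + 2f + 2h^2 + 2h + 1 ∈ ℤ gives the required form.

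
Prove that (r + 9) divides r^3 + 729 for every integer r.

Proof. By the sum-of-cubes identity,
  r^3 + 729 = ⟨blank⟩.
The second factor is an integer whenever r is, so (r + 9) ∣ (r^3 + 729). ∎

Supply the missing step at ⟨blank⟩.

(r + 9)(r^2 - 9r + 81)

a^3 + b^3 = (a + b)(a^2 - ab + b^2). With a = r, b = 9:
r^3 + 729 = (r + 9)(r^2 - 9r + 81).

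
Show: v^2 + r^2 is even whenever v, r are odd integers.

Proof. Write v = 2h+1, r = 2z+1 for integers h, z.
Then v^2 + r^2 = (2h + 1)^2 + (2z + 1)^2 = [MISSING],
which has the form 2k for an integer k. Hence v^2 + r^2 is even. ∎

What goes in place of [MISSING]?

(2h + 1)^2 + (2z + 1)^2 = 4h^2 + 4h + 4z^2 + 4z + 2
= 2(2h^2 + 2h + 2z^2 + 2z + 1).
Since 2h^2 + 2h + 2z^2 + 2z + 1 is an integer, the sum of squares is of the form 2k for an integer k.

2(2h^2 + 2h + 2z^2 + 2z + 1)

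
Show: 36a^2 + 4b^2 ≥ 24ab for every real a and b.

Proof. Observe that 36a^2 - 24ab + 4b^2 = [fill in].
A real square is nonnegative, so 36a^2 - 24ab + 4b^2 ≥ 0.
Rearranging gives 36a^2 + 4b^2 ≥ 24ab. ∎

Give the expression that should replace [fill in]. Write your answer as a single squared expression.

The leading and trailing coefficients are 6^2 and 2^2, and 24 = 2·6·2, so the trinomial is (6a - 2b)^2.
Hence 36a^2 - 24ab + 4b^2 ≥ 0.

(6a - 2b)^2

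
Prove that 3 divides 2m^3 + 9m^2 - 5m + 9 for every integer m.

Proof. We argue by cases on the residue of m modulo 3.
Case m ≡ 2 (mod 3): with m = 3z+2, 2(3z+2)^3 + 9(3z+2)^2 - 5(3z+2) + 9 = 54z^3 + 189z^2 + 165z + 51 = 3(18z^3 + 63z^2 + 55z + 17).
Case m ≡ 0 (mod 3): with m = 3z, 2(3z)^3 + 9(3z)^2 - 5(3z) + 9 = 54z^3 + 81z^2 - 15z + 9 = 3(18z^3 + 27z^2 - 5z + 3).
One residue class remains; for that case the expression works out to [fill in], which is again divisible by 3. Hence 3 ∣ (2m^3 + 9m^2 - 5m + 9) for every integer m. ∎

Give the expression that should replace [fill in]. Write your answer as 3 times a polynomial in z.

The residues treated are {2, 0}, so the missing case is m ≡ 1 (mod 3); write m = 3z+1.
Then 2(3z+1)^3 + 9(3z+1)^2 - 5(3z+1) + 9 = 54z^3 + 135z^2 + 57z + 15 = 3(18z^3 + 45z^2 + 19z + 5).

3(18z^3 + 45z^2 + 19z + 5)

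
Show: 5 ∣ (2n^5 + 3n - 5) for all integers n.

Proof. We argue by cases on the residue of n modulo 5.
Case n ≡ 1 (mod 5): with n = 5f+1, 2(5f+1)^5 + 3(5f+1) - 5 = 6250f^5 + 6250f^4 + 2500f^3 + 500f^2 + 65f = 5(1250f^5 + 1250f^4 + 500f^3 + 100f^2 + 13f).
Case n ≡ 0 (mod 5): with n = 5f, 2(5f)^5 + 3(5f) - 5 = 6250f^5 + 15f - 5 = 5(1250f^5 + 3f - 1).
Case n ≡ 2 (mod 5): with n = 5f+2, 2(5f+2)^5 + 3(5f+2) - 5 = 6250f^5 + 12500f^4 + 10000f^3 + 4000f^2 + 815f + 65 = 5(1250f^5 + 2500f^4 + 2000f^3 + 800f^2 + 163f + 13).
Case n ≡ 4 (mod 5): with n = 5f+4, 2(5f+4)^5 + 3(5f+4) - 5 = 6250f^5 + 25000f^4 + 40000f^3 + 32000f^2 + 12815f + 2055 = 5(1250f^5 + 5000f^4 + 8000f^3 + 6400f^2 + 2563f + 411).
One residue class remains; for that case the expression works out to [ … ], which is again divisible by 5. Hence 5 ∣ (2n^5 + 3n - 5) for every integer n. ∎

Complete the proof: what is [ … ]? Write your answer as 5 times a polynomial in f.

5(1250f^5 + 3750f^4 + 4500f^3 + 2700f^2 + 813f + 98)

The residues treated are {1, 0, 2, 4}, so the missing case is n ≡ 3 (mod 5); write n = 5f+3.
Then 2(5f+3)^5 + 3(5f+3) - 5 = 6250f^5 + 18750f^4 + 22500f^3 + 13500f^2 + 4065f + 490 = 5(1250f^5 + 3750f^4 + 4500f^3 + 2700f^2 + 813f + 98).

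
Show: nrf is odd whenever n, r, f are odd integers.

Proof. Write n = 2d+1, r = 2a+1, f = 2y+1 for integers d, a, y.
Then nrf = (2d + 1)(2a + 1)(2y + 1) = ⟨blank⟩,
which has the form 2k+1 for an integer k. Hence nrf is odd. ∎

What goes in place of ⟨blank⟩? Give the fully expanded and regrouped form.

(2d + 1)(2a + 1)(2y + 1) = 8ady + 4ad + 4ay + 2a + 4dy + 2d + 2y + 1
= 2(4ady + 2ad + 2ay + a + 2dy + d + y) + 1.
Since 4ady + 2ad + 2ay + a + 2dy + d + y is an integer, the product is of the form 2k+1 for an integer k.

2(4ady + 2ad + 2ay + a + 2dy + d + y) + 1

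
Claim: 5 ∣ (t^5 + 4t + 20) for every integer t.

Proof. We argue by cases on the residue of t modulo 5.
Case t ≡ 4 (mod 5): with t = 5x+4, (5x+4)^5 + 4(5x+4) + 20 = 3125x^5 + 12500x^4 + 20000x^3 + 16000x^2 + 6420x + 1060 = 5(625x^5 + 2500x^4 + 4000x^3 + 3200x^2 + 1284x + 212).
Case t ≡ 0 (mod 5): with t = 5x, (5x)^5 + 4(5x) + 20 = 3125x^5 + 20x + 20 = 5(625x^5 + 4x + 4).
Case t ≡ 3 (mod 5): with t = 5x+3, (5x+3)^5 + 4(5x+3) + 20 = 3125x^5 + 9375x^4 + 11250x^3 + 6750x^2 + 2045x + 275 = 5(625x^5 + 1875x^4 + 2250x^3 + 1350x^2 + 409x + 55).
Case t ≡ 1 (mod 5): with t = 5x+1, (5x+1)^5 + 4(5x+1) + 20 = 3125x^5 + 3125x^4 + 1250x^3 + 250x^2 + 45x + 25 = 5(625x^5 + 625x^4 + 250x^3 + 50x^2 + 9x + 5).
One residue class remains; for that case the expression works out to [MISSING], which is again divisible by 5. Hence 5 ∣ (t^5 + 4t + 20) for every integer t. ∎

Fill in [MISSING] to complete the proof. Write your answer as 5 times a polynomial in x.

5(625x^5 + 1250x^4 + 1000x^3 + 400x^2 + 84x + 12)

Only t ≡ 2 (mod 5) is unaccounted for. Put t = 5x+2:
(5x+2)^5 + 4(5x+2) + 20 expands to 3125x^5 + 6250x^4 + 5000x^3 + 2000x^2 + 420x + 60,
and factoring out 5 leaves 5(625x^5 + 1250x^4 + 1000x^3 + 400x^2 + 84x + 12).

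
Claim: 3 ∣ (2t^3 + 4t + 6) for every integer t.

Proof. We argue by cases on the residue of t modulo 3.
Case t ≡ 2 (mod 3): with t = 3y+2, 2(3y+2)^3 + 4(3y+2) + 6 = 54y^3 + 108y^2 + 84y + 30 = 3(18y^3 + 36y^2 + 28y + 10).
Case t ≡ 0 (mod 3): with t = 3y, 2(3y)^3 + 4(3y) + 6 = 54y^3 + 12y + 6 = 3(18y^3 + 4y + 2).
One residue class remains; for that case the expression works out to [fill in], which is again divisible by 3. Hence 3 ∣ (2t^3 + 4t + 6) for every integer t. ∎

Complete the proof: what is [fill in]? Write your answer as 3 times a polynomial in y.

Only t ≡ 1 (mod 3) is unaccounted for. Put t = 3y+1:
2(3y+1)^3 + 4(3y+1) + 6 expands to 54y^3 + 54y^2 + 30y + 12,
and factoring out 3 leaves 3(18y^3 + 18y^2 + 10y + 4).

3(18y^3 + 18y^2 + 10y + 4)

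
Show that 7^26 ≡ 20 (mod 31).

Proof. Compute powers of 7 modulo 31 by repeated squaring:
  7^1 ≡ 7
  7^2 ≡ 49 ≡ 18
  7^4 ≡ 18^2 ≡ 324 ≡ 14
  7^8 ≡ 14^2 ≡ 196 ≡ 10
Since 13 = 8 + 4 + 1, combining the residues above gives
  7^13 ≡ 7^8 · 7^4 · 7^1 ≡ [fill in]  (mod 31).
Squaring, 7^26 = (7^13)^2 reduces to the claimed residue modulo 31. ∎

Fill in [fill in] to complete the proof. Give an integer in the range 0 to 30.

19

Multiply the listed residues: 10 · 14 · 7 = 140 → 980.
Reducing modulo 31: 980 = 31·31 + 19, so 7^13 ≡ 19.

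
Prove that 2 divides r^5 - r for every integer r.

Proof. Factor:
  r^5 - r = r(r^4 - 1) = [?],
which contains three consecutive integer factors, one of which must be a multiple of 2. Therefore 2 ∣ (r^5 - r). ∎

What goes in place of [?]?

(r - 1)r(r + 1)(r^2 + 1)

r^4 - 1 = (r^2 - 1)(r^2 + 1), and r^2 - 1 = (r-1)(r+1).
So r(r^4 - 1) = (r - 1)r(r + 1)(r^2 + 1).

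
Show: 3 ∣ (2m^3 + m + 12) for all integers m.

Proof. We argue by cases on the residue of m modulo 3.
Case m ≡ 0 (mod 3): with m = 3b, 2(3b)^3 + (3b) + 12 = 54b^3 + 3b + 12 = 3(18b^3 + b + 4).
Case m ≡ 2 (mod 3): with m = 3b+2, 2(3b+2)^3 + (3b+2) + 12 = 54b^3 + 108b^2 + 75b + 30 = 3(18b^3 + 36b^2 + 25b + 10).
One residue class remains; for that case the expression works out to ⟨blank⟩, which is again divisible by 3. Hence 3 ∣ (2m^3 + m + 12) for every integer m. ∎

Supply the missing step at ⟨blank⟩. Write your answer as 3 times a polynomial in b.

3(18b^3 + 18b^2 + 7b + 5)

The residues treated are {0, 2}, so the missing case is m ≡ 1 (mod 3); write m = 3b+1.
Then 2(3b+1)^3 + (3b+1) + 12 = 54b^3 + 54b^2 + 21b + 15 = 3(18b^3 + 18b^2 + 7b + 5).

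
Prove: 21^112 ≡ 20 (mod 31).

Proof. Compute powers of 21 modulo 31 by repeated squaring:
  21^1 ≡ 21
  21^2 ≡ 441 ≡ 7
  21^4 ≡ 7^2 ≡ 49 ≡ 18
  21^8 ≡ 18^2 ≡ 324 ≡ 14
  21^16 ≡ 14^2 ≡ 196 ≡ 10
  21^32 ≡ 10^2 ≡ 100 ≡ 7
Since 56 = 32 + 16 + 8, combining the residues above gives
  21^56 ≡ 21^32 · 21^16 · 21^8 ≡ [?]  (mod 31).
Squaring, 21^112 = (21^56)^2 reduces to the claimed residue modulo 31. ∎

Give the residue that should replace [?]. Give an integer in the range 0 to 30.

Multiply the listed residues: 7 · 10 · 14 = 70 → 980.
Reducing modulo 31: 980 = 31·31 + 19, so 21^56 ≡ 19.

19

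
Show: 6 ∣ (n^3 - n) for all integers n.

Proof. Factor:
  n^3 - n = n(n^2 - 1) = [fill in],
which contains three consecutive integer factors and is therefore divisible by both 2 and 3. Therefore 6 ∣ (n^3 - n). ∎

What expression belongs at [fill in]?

(n - 1)n(n + 1)

n(n^2 - 1) = n(n - 1)(n + 1) = (n - 1)n(n + 1).
These three factors are consecutive integers, so their product is divisible by 6.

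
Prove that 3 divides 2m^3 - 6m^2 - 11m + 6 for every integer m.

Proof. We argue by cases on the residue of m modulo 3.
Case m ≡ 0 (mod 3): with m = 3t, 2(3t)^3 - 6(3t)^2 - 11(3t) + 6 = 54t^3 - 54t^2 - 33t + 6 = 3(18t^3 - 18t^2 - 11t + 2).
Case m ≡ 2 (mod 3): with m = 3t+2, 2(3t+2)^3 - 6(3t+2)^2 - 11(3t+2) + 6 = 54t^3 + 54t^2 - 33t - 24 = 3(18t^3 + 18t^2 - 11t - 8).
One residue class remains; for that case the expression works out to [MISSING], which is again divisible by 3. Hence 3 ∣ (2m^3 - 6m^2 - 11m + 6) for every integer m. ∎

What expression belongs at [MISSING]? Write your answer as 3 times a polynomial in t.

The residues treated are {0, 2}, so the missing case is m ≡ 1 (mod 3); write m = 3t+1.
Then 2(3t+1)^3 - 6(3t+1)^2 - 11(3t+1) + 6 = 54t^3 - 51t - 9 = 3(18t^3 - 17t - 3).

3(18t^3 - 17t - 3)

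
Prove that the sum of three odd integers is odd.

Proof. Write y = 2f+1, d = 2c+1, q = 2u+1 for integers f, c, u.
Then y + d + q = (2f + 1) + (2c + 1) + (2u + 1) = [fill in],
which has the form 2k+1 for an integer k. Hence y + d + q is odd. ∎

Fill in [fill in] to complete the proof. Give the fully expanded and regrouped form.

(2f + 1) + (2c + 1) + (2u + 1) = 2c + 2f + 2u + 3
= 2(c + f + u + 1) + 1.
Since c + f + u + 1 is an integer, the sum is of the form 2k+1 for an integer k.

2(c + f + u + 1) + 1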